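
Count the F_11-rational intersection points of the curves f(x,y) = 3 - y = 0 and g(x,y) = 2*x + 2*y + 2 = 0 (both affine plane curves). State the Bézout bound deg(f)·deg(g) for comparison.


Common zeros: {(7, 3)}; count = 1; Bézout bound = 1.

deg(f) = 1, deg(g) = 1, so Bézout bound = 1.
Scan x ∈ F_11. For each x, list the y ∈ F_11 with f(x, y) ≡ 0 and those with g(x, y) ≡ 0 (mod 11); the common zeros in that column are the intersection.
  x = 0: f ≡ 0 at y ∈ {3}; g ≡ 0 at y ∈ {10}; common: ∅.
  x = 1: f ≡ 0 at y ∈ {3}; g ≡ 0 at y ∈ {9}; common: ∅.
  x = 2: f ≡ 0 at y ∈ {3}; g ≡ 0 at y ∈ {8}; common: ∅.
  x = 3: f ≡ 0 at y ∈ {3}; g ≡ 0 at y ∈ {7}; common: ∅.
  x = 4: f ≡ 0 at y ∈ {3}; g ≡ 0 at y ∈ {6}; common: ∅.
  x = 5: f ≡ 0 at y ∈ {3}; g ≡ 0 at y ∈ {5}; common: ∅.
  x = 6: f ≡ 0 at y ∈ {3}; g ≡ 0 at y ∈ {4}; common: ∅.
  x = 7: f ≡ 0 at y ∈ {3}; g ≡ 0 at y ∈ {3}; common: {3}.
  x = 8: f ≡ 0 at y ∈ {3}; g ≡ 0 at y ∈ {2}; common: ∅.
  x = 9: f ≡ 0 at y ∈ {3}; g ≡ 0 at y ∈ {1}; common: ∅.
  x = 10: f ≡ 0 at y ∈ {3}; g ≡ 0 at y ∈ {0}; common: ∅.
Collecting: common zeros = {(7, 3)}, so the count is 1.
Comparison with the Bézout bound: 1 ≤ 1 = deg(f)·deg(g), as expected for curves with no common component (the bound is attained).


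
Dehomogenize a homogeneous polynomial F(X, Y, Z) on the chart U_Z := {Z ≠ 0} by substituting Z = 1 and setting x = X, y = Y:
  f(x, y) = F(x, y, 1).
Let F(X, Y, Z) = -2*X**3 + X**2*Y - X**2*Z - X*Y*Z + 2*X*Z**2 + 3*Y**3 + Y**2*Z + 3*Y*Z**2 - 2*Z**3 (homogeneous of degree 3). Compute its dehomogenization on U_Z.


f(x, y) = -2*x**3 + x**2*y - x**2 - x*y + 2*x + 3*y**3 + y**2 + 3*y - 2

On U_Z we set Z = 1. Each monomial c·X^i·Y^j·Z^k in F becomes c·x^i·y^j·1^k = c·x^i·y^j.
Substituting Z = 1: F(X, Y, 1) = -2*x**3 + x**2*y - x**2 - x*y + 2*x + 3*y**3 + y**2 + 3*y - 2.
Note: deg(f) ≤ deg(F) = 3; strict inequality happens when F is divisible by Z (lost terms).


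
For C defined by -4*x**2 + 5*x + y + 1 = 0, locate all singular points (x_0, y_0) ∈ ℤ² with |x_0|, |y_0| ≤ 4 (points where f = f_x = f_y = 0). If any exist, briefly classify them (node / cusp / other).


No singular points in the scanned grid; C is smooth there.

Compute partial derivatives:
  f_x = 5 - 8*x.
  f_y = 1.
f_y = 1 is a nonzero constant, so f_y never vanishes: no point (x, y) can satisfy f = f_x = f_y = 0. In particular no (x, y) ∈ {−4, ..., 4}² is singular; the curve is smooth.


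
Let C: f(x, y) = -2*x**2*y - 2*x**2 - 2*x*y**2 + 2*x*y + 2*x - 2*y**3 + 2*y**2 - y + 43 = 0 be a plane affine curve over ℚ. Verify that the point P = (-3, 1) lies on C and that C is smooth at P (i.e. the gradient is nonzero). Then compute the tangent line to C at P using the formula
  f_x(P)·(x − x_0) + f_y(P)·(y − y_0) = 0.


Tangent line at P: 26*x - 15*y + 93 = 0.

Step 1: f(-3, 1) = 0, so P lies on C.
Step 2: partial derivatives
  f_x(x, y) = -4*x*y - 4*x - 2*y**2 + 2*y + 2, f_y(x, y) = -2*x**2 - 4*x*y + 2*x - 6*y**2 + 4*y - 1.
  f_x(P) = 26, f_y(P) = -15 (gradient nonzero, so P is smooth).
Step 3: tangent line at P: 26·(x − -3) + -15·(y − 1) = 0.
Expanding: 26*x - 15*y + 93 = 0.


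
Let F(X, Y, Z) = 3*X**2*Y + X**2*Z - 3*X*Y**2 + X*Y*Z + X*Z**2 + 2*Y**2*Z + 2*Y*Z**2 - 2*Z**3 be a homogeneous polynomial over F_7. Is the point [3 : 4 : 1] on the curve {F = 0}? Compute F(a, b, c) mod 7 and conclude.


F(3,4,1) ≡ 5 (mod 7); P is NOT on the curve.

Evaluate F(3, 4, 1) term-by-term (mod 7).
  3*X**2*Y ↦ 3·9·4·1 = 108
  X**2*Z ↦ 1·9·1·1 = 9
  -3*X*Y**2 ↦ -3·3·16·1 = -144
  X*Y*Z ↦ 1·3·4·1 = 12
  X*Z**2 ↦ 1·3·1·1 = 3
  2*Y**2*Z ↦ 2·1·16·1 = 32
  2*Y*Z**2 ↦ 2·1·4·1 = 8
  -2*Z**3 ↦ -2·1·1·1 = -2
Sum: F(3, 4, 1) = (108) + (9) + (-144) + (12) + (3) + (32) + (8) + (-2) = 26.
Reducing mod 7: 26 ≡ 5 (mod 7).
Since F(a, b, c) ≡ 5 ≠ 0 (mod 7), P does NOT lie on the curve.


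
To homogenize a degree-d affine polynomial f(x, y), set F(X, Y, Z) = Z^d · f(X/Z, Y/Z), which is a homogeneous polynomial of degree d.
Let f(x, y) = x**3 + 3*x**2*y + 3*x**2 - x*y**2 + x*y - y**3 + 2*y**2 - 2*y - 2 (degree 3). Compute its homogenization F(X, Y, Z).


F(X, Y, Z) = X**3 + 3*X**2*Y + 3*X**2*Z - X*Y**2 + X*Y*Z - Y**3 + 2*Y**2*Z - 2*Y*Z**2 - 2*Z**3

deg(f) = 3.
Substitute x = X/Z, y = Y/Z into f, then multiply by Z^3.
  monomial 1·x^3·y^0 ↦ 1·X^3·Y^0·Z^0.
  monomial 3·x^2·y^1 ↦ 3·X^2·Y^1·Z^0.
  monomial 3·x^2·y^0 ↦ 3·X^2·Y^0·Z^1.
  monomial -1·x^1·y^2 ↦ -1·X^1·Y^2·Z^0.
  monomial 1·x^1·y^1 ↦ 1·X^1·Y^1·Z^1.
  monomial -1·x^0·y^3 ↦ -1·X^0·Y^3·Z^0.
  monomial 2·x^0·y^2 ↦ 2·X^0·Y^2·Z^1.
  monomial -2·x^0·y^1 ↦ -2·X^0·Y^1·Z^2.
  monomial -2·x^0·y^0 ↦ -2·X^0·Y^0·Z^3.
Collecting: F(X, Y, Z) = X**3 + 3*X**2*Y + 3*X**2*Z - X*Y**2 + X*Y*Z - Y**3 + 2*Y**2*Z - 2*Y*Z**2 - 2*Z**3.


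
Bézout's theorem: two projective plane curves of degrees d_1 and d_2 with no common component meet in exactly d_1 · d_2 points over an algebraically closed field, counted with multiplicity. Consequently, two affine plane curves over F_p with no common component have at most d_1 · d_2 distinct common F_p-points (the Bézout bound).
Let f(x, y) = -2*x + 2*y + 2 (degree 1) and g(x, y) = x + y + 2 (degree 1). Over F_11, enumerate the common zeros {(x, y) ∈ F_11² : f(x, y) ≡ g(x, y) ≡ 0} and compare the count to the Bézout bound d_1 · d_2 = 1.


Common zeros: {(5, 4)}; count = 1; Bézout bound = 1.

deg(f) = 1, deg(g) = 1, so Bézout bound = 1.
Scan x ∈ F_11. For each x, list the y ∈ F_11 with f(x, y) ≡ 0 and those with g(x, y) ≡ 0 (mod 11); the common zeros in that column are the intersection.
  x = 0: f ≡ 0 at y ∈ {10}; g ≡ 0 at y ∈ {9}; common: ∅.
  x = 1: f ≡ 0 at y ∈ {0}; g ≡ 0 at y ∈ {8}; common: ∅.
  x = 2: f ≡ 0 at y ∈ {1}; g ≡ 0 at y ∈ {7}; common: ∅.
  x = 3: f ≡ 0 at y ∈ {2}; g ≡ 0 at y ∈ {6}; common: ∅.
  x = 4: f ≡ 0 at y ∈ {3}; g ≡ 0 at y ∈ {5}; common: ∅.
  x = 5: f ≡ 0 at y ∈ {4}; g ≡ 0 at y ∈ {4}; common: {4}.
  x = 6: f ≡ 0 at y ∈ {5}; g ≡ 0 at y ∈ {3}; common: ∅.
  x = 7: f ≡ 0 at y ∈ {6}; g ≡ 0 at y ∈ {2}; common: ∅.
  x = 8: f ≡ 0 at y ∈ {7}; g ≡ 0 at y ∈ {1}; common: ∅.
  x = 9: f ≡ 0 at y ∈ {8}; g ≡ 0 at y ∈ {0}; common: ∅.
  x = 10: f ≡ 0 at y ∈ {9}; g ≡ 0 at y ∈ {10}; common: ∅.
Collecting: common zeros = {(5, 4)}, so the count is 1.
Comparison with the Bézout bound: 1 ≤ 1 = deg(f)·deg(g), as expected for curves with no common component (the bound is attained).


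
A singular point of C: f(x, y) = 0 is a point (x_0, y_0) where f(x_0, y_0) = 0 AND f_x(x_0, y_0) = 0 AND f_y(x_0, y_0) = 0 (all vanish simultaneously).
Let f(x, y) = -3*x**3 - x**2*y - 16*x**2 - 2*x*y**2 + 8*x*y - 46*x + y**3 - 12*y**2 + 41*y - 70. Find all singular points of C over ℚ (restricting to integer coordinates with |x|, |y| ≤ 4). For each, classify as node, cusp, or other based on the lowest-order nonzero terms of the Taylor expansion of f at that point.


Singular points: {(-2, 3)}; classification: node.

Compute partial derivatives:
  f_x = -9*x**2 - 2*x*y - 32*x - 2*y**2 + 8*y - 46.
  f_y = -x**2 - 4*x*y + 8*x + 3*y**2 - 24*y + 41.
Scan x_0 ∈ {−4, ..., 4}. For each x_0, f_y(x_0, y) is a polynomial in y; find its integer roots y ∈ {−4, ..., 4}, then test f_x and f at those candidates.
  x = -4: f_y(-4, y) = 3*y**2 - 8*y - 7; no integer root y with |y| ≤ 4.
  x = -3: f_y(-3, y) = 3*y**2 - 12*y + 8; no integer root y with |y| ≤ 4.
  x = -2: f_y(-2, y) = 3*y**2 - 16*y + 21; vanishes at y ∈ {3}. (-2, 3): f_x = 0, f = 0 — SINGULAR.
  x = -1: f_y(-1, y) = 3*y**2 - 20*y + 32; vanishes at y ∈ {4}. (-1, 4): f_x = -15 ≠ 0.
  x = 0: f_y(0, y) = 3*y**2 - 24*y + 41; no integer root y with |y| ≤ 4.
  x = 1: f_y(1, y) = 3*y**2 - 28*y + 48; no integer root y with |y| ≤ 4.
  x = 2: f_y(2, y) = 3*y**2 - 32*y + 53; no integer root y with |y| ≤ 4.
  x = 3: f_y(3, y) = 3*y**2 - 36*y + 56; no integer root y with |y| ≤ 4.
  x = 4: f_y(4, y) = 3*y**2 - 40*y + 57; no integer root y with |y| ≤ 4.
Only singular point on the grid: (-2, 3).
Classify: substitute x = -2 + u, y = 3 + v and expand: f = -3*u**3 - u**2*v - u**2 - 2*u*v**2 + v**3 + v**2.
No constant or linear terms (consistent with a singular point). Quadratic part: -u**2 + v**2. Cubic part: -3*u**3 - u**2*v - 2*u*v**2 + v**3.
The quadratic part v**2 - u**2 = (v − u)(v + u) splits into two distinct linear factors, so there are two distinct tangent lines y − 3 = ±(x − -2) — this is a node (ordinary double point).
Classification: node.


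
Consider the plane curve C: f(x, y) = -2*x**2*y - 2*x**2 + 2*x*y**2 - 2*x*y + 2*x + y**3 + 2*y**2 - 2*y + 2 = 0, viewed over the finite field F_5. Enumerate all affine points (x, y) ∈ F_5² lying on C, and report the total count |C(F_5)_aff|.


Affine F_5-points: {(0, 4), (3, 0)}; count = 2.

For each of the 25 pairs (x, y) ∈ F_5², evaluate f(x, y) mod 5. Record the zeros.
  x = 0: [0↦2, 1↦3, 2↦4, 3↦1, 4↦0]  zeros at y ∈ {4}
  x = 1: [0↦2, 1↦1, 2↦4, 3↦2, 4↦1]  zeros at y ∈ ∅
  x = 2: [0↦3, 1↦1, 2↦2, 3↦2, 4↦2]  zeros at y ∈ ∅
  x = 3: [0↦0, 1↦3, 2↦3, 3↦1, 4↦3]  zeros at y ∈ {0}
  x = 4: [0↦3, 1↦2, 2↦2, 3↦4, 4↦4]  zeros at y ∈ ∅
Collecting zeros: affine points = {(0, 4), (3, 0)}.
Total count |C(F_5)_aff| = 2.


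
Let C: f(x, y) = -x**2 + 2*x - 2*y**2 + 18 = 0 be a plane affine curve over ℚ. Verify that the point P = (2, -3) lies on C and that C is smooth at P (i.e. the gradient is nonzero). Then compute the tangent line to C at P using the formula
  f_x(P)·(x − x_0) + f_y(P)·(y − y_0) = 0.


Tangent line at P: -2*x + 12*y + 40 = 0.

Step 1: f(2, -3) = 0, so P lies on C.
Step 2: partial derivatives
  f_x(x, y) = 2 - 2*x, f_y(x, y) = -4*y.
  f_x(P) = -2, f_y(P) = 12 (gradient nonzero, so P is smooth).
Step 3: tangent line at P: -2·(x − 2) + 12·(y − -3) = 0.
Expanding: -2*x + 12*y + 40 = 0.


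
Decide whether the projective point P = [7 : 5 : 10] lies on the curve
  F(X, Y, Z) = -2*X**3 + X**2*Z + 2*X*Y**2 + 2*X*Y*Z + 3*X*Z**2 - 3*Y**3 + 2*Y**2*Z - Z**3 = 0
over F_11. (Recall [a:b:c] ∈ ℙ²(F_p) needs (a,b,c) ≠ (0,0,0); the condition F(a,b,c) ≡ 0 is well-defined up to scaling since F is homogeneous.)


F(7,5,10) ≡ 0 (mod 11); P is on the curve.

Evaluate F(7, 5, 10) term-by-term (mod 11).
  -2*X**3 ↦ -2·343·1·1 = -686
  X**2*Z ↦ 1·49·1·10 = 490
  2*X*Y**2 ↦ 2·7·25·1 = 350
  2*X*Y*Z ↦ 2·7·5·10 = 700
  3*X*Z**2 ↦ 3·7·1·100 = 2100
  -3*Y**3 ↦ -3·1·125·1 = -375
  2*Y**2*Z ↦ 2·1·25·10 = 500
  -Z**3 ↦ -1·1·1·1000 = -1000
Sum: F(7, 5, 10) = (-686) + (490) + (350) + (700) + (2100) + (-375) + (500) + (-1000) = 2079.
Reducing mod 11: 2079 ≡ 0 (mod 11).
Since F(a, b, c) ≡ 0 (mod 11), P lies on the curve.


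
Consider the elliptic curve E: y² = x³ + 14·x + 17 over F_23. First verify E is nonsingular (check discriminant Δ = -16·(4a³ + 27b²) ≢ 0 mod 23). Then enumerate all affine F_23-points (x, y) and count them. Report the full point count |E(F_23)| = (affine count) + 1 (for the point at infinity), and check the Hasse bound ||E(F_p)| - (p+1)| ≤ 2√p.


Affine points = {(1, 3), (1, 20), (6, 8), (6, 15), (12, 2), (12, 21), (13, 2), (13, 21), (14, 6), (14, 17), (16, 6), (16, 17), (17, 4), (17, 19), (18, 11), (18, 12), (19, 9), (19, 14), (21, 2), (21, 21), (22, 5), (22, 18)}; affine count = 22; |E(F_23)| = 23.

Discriminant check: Δ ∝ 4a³ + 27b² = 4·14³ + 27·17² = 4·2744 + 27·289 ≡ 11 (mod 23). Nonzero ⇒ E is nonsingular.
For each x ∈ F_23, compute rhs = x³ + 14·x + 17 mod 23, then count y ∈ F_23 with y² ≡ rhs.
  x = 0: rhs = 17, matching y values: none (0 points).
  x = 1: rhs = 9, matching y values: 3, 20 (2 points).
  x = 2: rhs = 7, matching y values: none (0 points).
  x = 3: rhs = 17, matching y values: none (0 points).
  x = 4: rhs = 22, matching y values: none (0 points).
  x = 5: rhs = 5, matching y values: none (0 points).
  x = 6: rhs = 18, matching y values: 8, 15 (2 points).
  x = 7: rhs = 21, matching y values: none (0 points).
  x = 8: rhs = 20, matching y values: none (0 points).
  x = 9: rhs = 21, matching y values: none (0 points).
  x = 10: rhs = 7, matching y values: none (0 points).
  x = 11: rhs = 7, matching y values: none (0 points).
  x = 12: rhs = 4, matching y values: 2, 21 (2 points).
  x = 13: rhs = 4, matching y values: 2, 21 (2 points).
  x = 14: rhs = 13, matching y values: 6, 17 (2 points).
  x = 15: rhs = 14, matching y values: none (0 points).
  x = 16: rhs = 13, matching y values: 6, 17 (2 points).
  x = 17: rhs = 16, matching y values: 4, 19 (2 points).
  x = 18: rhs = 6, matching y values: 11, 12 (2 points).
  x = 19: rhs = 12, matching y values: 9, 14 (2 points).
  x = 20: rhs = 17, matching y values: none (0 points).
  x = 21: rhs = 4, matching y values: 2, 21 (2 points).
  x = 22: rhs = 2, matching y values: 5, 18 (2 points).
Total affine count: 22.
Full point count |E(F_23)| = 22 + 1 = 23.
Hasse bound: |23 − (23+1)| = |-1| = 1 ≤ 2√23 ≈ 9.5917 ✓.


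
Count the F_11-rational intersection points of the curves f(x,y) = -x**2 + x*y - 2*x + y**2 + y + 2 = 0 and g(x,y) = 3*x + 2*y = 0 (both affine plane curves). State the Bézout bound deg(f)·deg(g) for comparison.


Common zeros: ∅; count = 0; Bézout bound = 2.

deg(f) = 2, deg(g) = 1, so Bézout bound = 2.
Scan x ∈ F_11. For each x, list the y ∈ F_11 with f(x, y) ≡ 0 and those with g(x, y) ≡ 0 (mod 11); the common zeros in that column are the intersection.
  x = 0: f ≡ 0 at y ∈ {4, 6}; g ≡ 0 at y ∈ {0}; common: ∅.
  x = 1: f ≡ 0 at y ∈ ∅; g ≡ 0 at y ∈ {4}; common: ∅.
  x = 2: f ≡ 0 at y ∈ {4}; g ≡ 0 at y ∈ {8}; common: ∅.
  x = 3: f ≡ 0 at y ∈ ∅; g ≡ 0 at y ∈ {1}; common: ∅.
  x = 4: f ≡ 0 at y ∈ {0, 6}; g ≡ 0 at y ∈ {5}; common: ∅.
  x = 5: f ≡ 0 at y ∈ {0, 5}; g ≡ 0 at y ∈ {9}; common: ∅.
  x = 6: f ≡ 0 at y ∈ ∅; g ≡ 0 at y ∈ {2}; common: ∅.
  x = 7: f ≡ 0 at y ∈ {7}; g ≡ 0 at y ∈ {6}; common: ∅.
  x = 8: f ≡ 0 at y ∈ ∅; g ≡ 0 at y ∈ {10}; common: ∅.
  x = 9: f ≡ 0 at y ∈ {5, 7}; g ≡ 0 at y ∈ {3}; common: ∅.
  x = 10: f ≡ 0 at y ∈ ∅; g ≡ 0 at y ∈ {7}; common: ∅.
Collecting: common zeros = ∅, so the count is 0.
Comparison with the Bézout bound: 0 ≤ 2 = deg(f)·deg(g), as expected for curves with no common component (the affine F_11-count falls short of the bound because intersections may lie at infinity, over extension fields, or carry multiplicity).


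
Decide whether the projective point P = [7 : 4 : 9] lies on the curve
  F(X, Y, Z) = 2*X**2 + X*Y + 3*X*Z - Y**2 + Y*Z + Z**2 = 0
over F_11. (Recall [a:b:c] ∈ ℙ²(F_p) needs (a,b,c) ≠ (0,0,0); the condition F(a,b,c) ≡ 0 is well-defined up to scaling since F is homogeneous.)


F(7,4,9) ≡ 9 (mod 11); P is NOT on the curve.

Evaluate F(7, 4, 9) term-by-term (mod 11).
  2*X**2 ↦ 2·49·1·1 = 98
  X*Y ↦ 1·7·4·1 = 28
  3*X*Z ↦ 3·7·1·9 = 189
  -Y**2 ↦ -1·1·16·1 = -16
  Y*Z ↦ 1·1·4·9 = 36
  Z**2 ↦ 1·1·1·81 = 81
Sum: F(7, 4, 9) = (98) + (28) + (189) + (-16) + (36) + (81) = 416.
Reducing mod 11: 416 ≡ 9 (mod 11).
Since F(a, b, c) ≡ 9 ≠ 0 (mod 11), P does NOT lie on the curve.


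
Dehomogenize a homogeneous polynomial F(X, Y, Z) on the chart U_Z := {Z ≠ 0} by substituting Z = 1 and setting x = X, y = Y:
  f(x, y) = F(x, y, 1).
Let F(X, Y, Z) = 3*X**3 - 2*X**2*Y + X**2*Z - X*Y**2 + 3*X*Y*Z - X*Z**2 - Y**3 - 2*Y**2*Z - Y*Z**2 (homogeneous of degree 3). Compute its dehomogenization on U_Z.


f(x, y) = 3*x**3 - 2*x**2*y + x**2 - x*y**2 + 3*x*y - x - y**3 - 2*y**2 - y

On U_Z we set Z = 1. Each monomial c·X^i·Y^j·Z^k in F becomes c·x^i·y^j·1^k = c·x^i·y^j.
Substituting Z = 1: F(X, Y, 1) = 3*x**3 - 2*x**2*y + x**2 - x*y**2 + 3*x*y - x - y**3 - 2*y**2 - y.
Note: deg(f) ≤ deg(F) = 3; strict inequality happens when F is divisible by Z (lost terms).


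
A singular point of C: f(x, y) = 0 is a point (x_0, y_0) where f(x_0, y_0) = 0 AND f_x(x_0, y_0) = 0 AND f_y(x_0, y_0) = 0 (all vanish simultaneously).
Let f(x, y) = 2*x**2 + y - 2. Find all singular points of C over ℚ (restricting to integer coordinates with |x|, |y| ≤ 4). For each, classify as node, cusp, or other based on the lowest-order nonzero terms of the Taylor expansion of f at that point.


No singular points in the scanned grid; C is smooth there.

Compute partial derivatives:
  f_x = 4*x.
  f_y = 1.
f_y = 1 is a nonzero constant, so f_y never vanishes: no point (x, y) can satisfy f = f_x = f_y = 0. In particular no (x, y) ∈ {−4, ..., 4}² is singular; the curve is smooth.


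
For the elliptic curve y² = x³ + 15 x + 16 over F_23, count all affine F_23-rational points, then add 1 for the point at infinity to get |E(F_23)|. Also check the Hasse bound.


Affine points = {(0, 4), (0, 19), (1, 3), (1, 20), (2, 10), (2, 13), (4, 5), (4, 18), (5, 3), (5, 20), (6, 0), (7, 2), (7, 21), (8, 2), (8, 21), (9, 11), (9, 12), (10, 4), (10, 19), (13, 4), (13, 19), (14, 7), (14, 16), (17, 3), (17, 20), (18, 0), (20, 6), (20, 17), (21, 1), (21, 22), (22, 0)}; affine count = 31; |E(F_23)| = 32.

Discriminant check: Δ ∝ 4a³ + 27b² = 4·15³ + 27·16² = 4·3375 + 27·256 ≡ 11 (mod 23). Nonzero ⇒ E is nonsingular.
For each x ∈ F_23, compute rhs = x³ + 15·x + 16 mod 23, then count y ∈ F_23 with y² ≡ rhs.
  x = 0: rhs = 16, matching y values: 4, 19 (2 points).
  x = 1: rhs = 9, matching y values: 3, 20 (2 points).
  x = 2: rhs = 8, matching y values: 10, 13 (2 points).
  x = 3: rhs = 19, matching y values: none (0 points).
  x = 4: rhs = 2, matching y values: 5, 18 (2 points).
  x = 5: rhs = 9, matching y values: 3, 20 (2 points).
  x = 6: rhs = 0, matching y values: 0 (1 points).
  x = 7: rhs = 4, matching y values: 2, 21 (2 points).
  x = 8: rhs = 4, matching y values: 2, 21 (2 points).
  x = 9: rhs = 6, matching y values: 11, 12 (2 points).
  x = 10: rhs = 16, matching y values: 4, 19 (2 points).
  x = 11: rhs = 17, matching y values: none (0 points).
  x = 12: rhs = 15, matching y values: none (0 points).
  x = 13: rhs = 16, matching y values: 4, 19 (2 points).
  x = 14: rhs = 3, matching y values: 7, 16 (2 points).
  x = 15: rhs = 5, matching y values: none (0 points).
  x = 16: rhs = 5, matching y values: none (0 points).
  x = 17: rhs = 9, matching y values: 3, 20 (2 points).
  x = 18: rhs = 0, matching y values: 0 (1 points).
  x = 19: rhs = 7, matching y values: none (0 points).
  x = 20: rhs = 13, matching y values: 6, 17 (2 points).
  x = 21: rhs = 1, matching y values: 1, 22 (2 points).
  x = 22: rhs = 0, matching y values: 0 (1 points).
Total affine count: 31.
Full point count |E(F_23)| = 31 + 1 = 32.
Hasse bound: |32 − (23+1)| = |8| = 8 ≤ 2√23 ≈ 9.5917 ✓.


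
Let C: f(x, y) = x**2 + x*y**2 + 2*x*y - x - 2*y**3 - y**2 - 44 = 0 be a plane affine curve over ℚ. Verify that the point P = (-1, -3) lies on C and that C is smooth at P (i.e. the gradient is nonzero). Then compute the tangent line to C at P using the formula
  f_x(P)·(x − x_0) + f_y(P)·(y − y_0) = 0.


Tangent line at P: -44*y - 132 = 0.

Step 1: f(-1, -3) = 0, so P lies on C.
Step 2: partial derivatives
  f_x(x, y) = 2*x + y**2 + 2*y - 1, f_y(x, y) = 2*x*y + 2*x - 6*y**2 - 2*y.
  f_x(P) = 0, f_y(P) = -44 (gradient nonzero, so P is smooth).
Step 3: tangent line at P: 0·(x − -1) + -44·(y − -3) = 0.
Expanding: -44*y - 132 = 0.


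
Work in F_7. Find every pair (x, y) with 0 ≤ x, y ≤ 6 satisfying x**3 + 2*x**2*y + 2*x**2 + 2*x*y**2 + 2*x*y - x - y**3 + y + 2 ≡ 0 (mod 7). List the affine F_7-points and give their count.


Affine F_7-points: {(1, 2), (2, 5), (4, 4), (5, 5)}; count = 4.

For each of the 49 pairs (x, y) ∈ F_7², evaluate f(x, y) mod 7. Record the zeros.
  x = 0: [0↦2, 1↦2, 2↦3, 3↦6, 4↦5, 5↦1, 6↦2]  zeros at y ∈ ∅
  x = 1: [0↦4, 1↦3, 2↦0, 3↦3, 4↦6, 5↦3, 6↦2]  zeros at y ∈ {2}
  x = 2: [0↦2, 1↦4, 2↦1, 3↦1, 4↦5, 5↦0, 6↦1]  zeros at y ∈ {5}
  x = 3: [0↦2, 1↦4, 2↦5, 3↦6, 4↦1, 5↦5, 6↦5]  zeros at y ∈ ∅
  x = 4: [0↦3, 1↦2, 2↦4, 3↦3, 4↦0, 5↦3, 6↦6]  zeros at y ∈ {4}
  x = 5: [0↦4, 1↦4, 2↦4, 3↦5, 4↦1, 5↦0, 6↦3]  zeros at y ∈ {5}
  x = 6: [0↦4, 1↦2, 2↦4, 3↦4, 4↦3, 5↦2, 6↦2]  zeros at y ∈ ∅
Collecting zeros: affine points = {(1, 2), (2, 5), (4, 4), (5, 5)}.
Total count |C(F_7)_aff| = 4.


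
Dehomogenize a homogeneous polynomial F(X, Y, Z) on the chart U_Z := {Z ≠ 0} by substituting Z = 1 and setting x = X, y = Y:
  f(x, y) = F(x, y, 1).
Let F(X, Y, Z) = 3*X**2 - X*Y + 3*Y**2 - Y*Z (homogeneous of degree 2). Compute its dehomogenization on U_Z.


f(x, y) = 3*x**2 - x*y + 3*y**2 - y

On U_Z we set Z = 1. Each monomial c·X^i·Y^j·Z^k in F becomes c·x^i·y^j·1^k = c·x^i·y^j.
Substituting Z = 1: F(X, Y, 1) = 3*x**2 - x*y + 3*y**2 - y.
Note: deg(f) ≤ deg(F) = 2; strict inequality happens when F is divisible by Z (lost terms).


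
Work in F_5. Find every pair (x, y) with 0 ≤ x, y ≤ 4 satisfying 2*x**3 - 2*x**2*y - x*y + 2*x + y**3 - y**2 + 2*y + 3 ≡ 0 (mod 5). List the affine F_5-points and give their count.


Affine F_5-points: {(0, 1), (2, 1), (3, 4), (4, 1), (4, 2), (4, 3)}; count = 6.

For each of the 25 pairs (x, y) ∈ F_5², evaluate f(x, y) mod 5. Record the zeros.
  x = 0: [0↦3, 1↦0, 2↦1, 3↦2, 4↦4]  zeros at y ∈ {1}
  x = 1: [0↦2, 1↦1, 2↦4, 3↦2, 4↦1]  zeros at y ∈ ∅
  x = 2: [0↦3, 1↦0, 2↦1, 3↦2, 4↦4]  zeros at y ∈ {1}
  x = 3: [0↦3, 1↦4, 2↦4, 3↦4, 4↦0]  zeros at y ∈ {4}
  x = 4: [0↦4, 1↦0, 2↦0, 3↦0, 4↦1]  zeros at y ∈ {1, 2, 3}
Collecting zeros: affine points = {(0, 1), (2, 1), (3, 4), (4, 1), (4, 2), (4, 3)}.
Total count |C(F_5)_aff| = 6.


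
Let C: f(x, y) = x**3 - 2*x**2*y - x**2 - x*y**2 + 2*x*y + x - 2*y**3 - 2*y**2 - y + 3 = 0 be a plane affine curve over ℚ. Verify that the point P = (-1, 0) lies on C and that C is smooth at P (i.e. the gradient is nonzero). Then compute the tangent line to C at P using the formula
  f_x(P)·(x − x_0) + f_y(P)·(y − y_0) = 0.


Tangent line at P: 6*x - 5*y + 6 = 0.

Step 1: f(-1, 0) = 0, so P lies on C.
Step 2: partial derivatives
  f_x(x, y) = 3*x**2 - 4*x*y - 2*x - y**2 + 2*y + 1, f_y(x, y) = -2*x**2 - 2*x*y + 2*x - 6*y**2 - 4*y - 1.
  f_x(P) = 6, f_y(P) = -5 (gradient nonzero, so P is smooth).
Step 3: tangent line at P: 6·(x − -1) + -5·(y − 0) = 0.
Expanding: 6*x - 5*y + 6 = 0.


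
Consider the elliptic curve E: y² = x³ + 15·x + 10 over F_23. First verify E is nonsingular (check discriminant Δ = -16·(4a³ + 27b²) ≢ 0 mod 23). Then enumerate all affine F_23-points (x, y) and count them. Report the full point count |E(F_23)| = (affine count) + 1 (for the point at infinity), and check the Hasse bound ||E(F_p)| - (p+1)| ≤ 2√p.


Affine points = {(1, 7), (1, 16), (2, 5), (2, 18), (3, 6), (3, 17), (5, 7), (5, 16), (9, 0), (12, 3), (12, 20), (17, 7), (17, 16), (19, 1), (19, 22), (21, 8), (21, 15)}; affine count = 17; |E(F_23)| = 18.

Discriminant check: Δ ∝ 4a³ + 27b² = 4·15³ + 27·10² = 4·3375 + 27·100 ≡ 8 (mod 23). Nonzero ⇒ E is nonsingular.
For each x ∈ F_23, compute rhs = x³ + 15·x + 10 mod 23, then count y ∈ F_23 with y² ≡ rhs.
  x = 0: rhs = 10, matching y values: none (0 points).
  x = 1: rhs = 3, matching y values: 7, 16 (2 points).
  x = 2: rhs = 2, matching y values: 5, 18 (2 points).
  x = 3: rhs = 13, matching y values: 6, 17 (2 points).
  x = 4: rhs = 19, matching y values: none (0 points).
  x = 5: rhs = 3, matching y values: 7, 16 (2 points).
  x = 6: rhs = 17, matching y values: none (0 points).
  x = 7: rhs = 21, matching y values: none (0 points).
  x = 8: rhs = 21, matching y values: none (0 points).
  x = 9: rhs = 0, matching y values: 0 (1 points).
  x = 10: rhs = 10, matching y values: none (0 points).
  x = 11: rhs = 11, matching y values: none (0 points).
  x = 12: rhs = 9, matching y values: 3, 20 (2 points).
  x = 13: rhs = 10, matching y values: none (0 points).
  x = 14: rhs = 20, matching y values: none (0 points).
  x = 15: rhs = 22, matching y values: none (0 points).
  x = 16: rhs = 22, matching y values: none (0 points).
  x = 17: rhs = 3, matching y values: 7, 16 (2 points).
  x = 18: rhs = 17, matching y values: none (0 points).
  x = 19: rhs = 1, matching y values: 1, 22 (2 points).
  x = 20: rhs = 7, matching y values: none (0 points).
  x = 21: rhs = 18, matching y values: 8, 15 (2 points).
  x = 22: rhs = 17, matching y values: none (0 points).
Total affine count: 17.
Full point count |E(F_23)| = 17 + 1 = 18.
Hasse bound: |18 − (23+1)| = |-6| = 6 ≤ 2√23 ≈ 9.5917 ✓.


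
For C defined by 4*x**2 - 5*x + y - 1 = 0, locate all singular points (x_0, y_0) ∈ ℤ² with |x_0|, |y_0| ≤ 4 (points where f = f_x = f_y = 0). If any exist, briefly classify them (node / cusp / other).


No singular points in the scanned grid; C is smooth there.

Compute partial derivatives:
  f_x = 8*x - 5.
  f_y = 1.
f_y = 1 is a nonzero constant, so f_y never vanishes: no point (x, y) can satisfy f = f_x = f_y = 0. In particular no (x, y) ∈ {−4, ..., 4}² is singular; the curve is smooth.


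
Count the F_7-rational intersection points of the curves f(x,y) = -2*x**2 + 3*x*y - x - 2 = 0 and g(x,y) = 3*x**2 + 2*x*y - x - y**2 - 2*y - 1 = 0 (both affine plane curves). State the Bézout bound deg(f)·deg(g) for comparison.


Common zeros: ∅; count = 0; Bézout bound = 4.

deg(f) = 2, deg(g) = 2, so Bézout bound = 4.
Scan x ∈ F_7. For each x, list the y ∈ F_7 with f(x, y) ≡ 0 and those with g(x, y) ≡ 0 (mod 7); the common zeros in that column are the intersection.
  x = 0: f ≡ 0 at y ∈ ∅; g ≡ 0 at y ∈ {6}; common: ∅.
  x = 1: f ≡ 0 at y ∈ {4}; g ≡ 0 at y ∈ {1, 6}; common: ∅.
  x = 2: f ≡ 0 at y ∈ {2}; g ≡ 0 at y ∈ ∅; common: ∅.
  x = 3: f ≡ 0 at y ∈ {1}; g ≡ 0 at y ∈ ∅; common: ∅.
  x = 4: f ≡ 0 at y ∈ {2}; g ≡ 0 at y ∈ ∅; common: ∅.
  x = 5: f ≡ 0 at y ∈ {1}; g ≡ 0 at y ∈ {3, 5}; common: ∅.
  x = 6: f ≡ 0 at y ∈ {6}; g ≡ 0 at y ∈ {5}; common: ∅.
Collecting: common zeros = ∅, so the count is 0.
Comparison with the Bézout bound: 0 ≤ 4 = deg(f)·deg(g), as expected for curves with no common component (the affine F_7-count falls short of the bound because intersections may lie at infinity, over extension fields, or carry multiplicity).


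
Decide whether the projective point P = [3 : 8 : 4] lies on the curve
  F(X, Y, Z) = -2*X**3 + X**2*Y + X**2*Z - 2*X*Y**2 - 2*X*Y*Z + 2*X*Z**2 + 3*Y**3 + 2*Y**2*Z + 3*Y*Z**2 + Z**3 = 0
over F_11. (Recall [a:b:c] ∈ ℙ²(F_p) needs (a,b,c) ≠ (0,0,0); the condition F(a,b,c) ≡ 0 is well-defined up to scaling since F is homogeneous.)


F(3,8,4) ≡ 2 (mod 11); P is NOT on the curve.

Evaluate F(3, 8, 4) term-by-term (mod 11).
  -2*X**3 ↦ -2·27·1·1 = -54
  X**2*Y ↦ 1·9·8·1 = 72
  X**2*Z ↦ 1·9·1·4 = 36
  -2*X*Y**2 ↦ -2·3·64·1 = -384
  -2*X*Y*Z ↦ -2·3·8·4 = -192
  2*X*Z**2 ↦ 2·3·1·16 = 96
  3*Y**3 ↦ 3·1·512·1 = 1536
  2*Y**2*Z ↦ 2·1·64·4 = 512
  3*Y*Z**2 ↦ 3·1·8·16 = 384
  Z**3 ↦ 1·1·1·64 = 64
Sum: F(3, 8, 4) = (-54) + (72) + (36) + (-384) + (-192) + (96) + (1536) + (512) + (384) + (64) = 2070.
Reducing mod 11: 2070 ≡ 2 (mod 11).
Since F(a, b, c) ≡ 2 ≠ 0 (mod 11), P does NOT lie on the curve.


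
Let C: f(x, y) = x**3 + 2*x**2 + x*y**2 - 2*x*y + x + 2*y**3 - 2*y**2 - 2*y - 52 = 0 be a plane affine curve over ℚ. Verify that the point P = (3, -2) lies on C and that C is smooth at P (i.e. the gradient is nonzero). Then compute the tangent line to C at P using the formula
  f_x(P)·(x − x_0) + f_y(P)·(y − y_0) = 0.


Tangent line at P: 48*x + 12*y - 120 = 0.

Step 1: f(3, -2) = 0, so P lies on C.
Step 2: partial derivatives
  f_x(x, y) = 3*x**2 + 4*x + y**2 - 2*y + 1, f_y(x, y) = 2*x*y - 2*x + 6*y**2 - 4*y - 2.
  f_x(P) = 48, f_y(P) = 12 (gradient nonzero, so P is smooth).
Step 3: tangent line at P: 48·(x − 3) + 12·(y − -2) = 0.
Expanding: 48*x + 12*y - 120 = 0.


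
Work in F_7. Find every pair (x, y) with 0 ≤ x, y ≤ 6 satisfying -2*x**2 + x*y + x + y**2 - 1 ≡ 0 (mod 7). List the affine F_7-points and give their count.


Affine F_7-points: {(0, 1), (0, 6), (1, 1), (1, 5), (2, 0), (2, 5)}; count = 6.

For each of the 49 pairs (x, y) ∈ F_7², evaluate f(x, y) mod 7. Record the zeros.
  x = 0: [0↦6, 1↦0, 2↦3, 3↦1, 4↦1, 5↦3, 6↦0]  zeros at y ∈ {1, 6}
  x = 1: [0↦5, 1↦0, 2↦4, 3↦3, 4↦4, 5↦0, 6↦5]  zeros at y ∈ {1, 5}
  x = 2: [0↦0, 1↦3, 2↦1, 3↦1, 4↦3, 5↦0, 6↦6]  zeros at y ∈ {0, 5}
  x = 3: [0↦5, 1↦2, 2↦1, 3↦2, 4↦5, 5↦3, 6↦3]  zeros at y ∈ ∅
  x = 4: [0↦6, 1↦4, 2↦4, 3↦6, 4↦3, 5↦2, 6↦3]  zeros at y ∈ ∅
  x = 5: [0↦3, 1↦2, 2↦3, 3↦6, 4↦4, 5↦4, 6↦6]  zeros at y ∈ ∅
  x = 6: [0↦3, 1↦3, 2↦5, 3↦2, 4↦1, 5↦2, 6↦5]  zeros at y ∈ ∅
Collecting zeros: affine points = {(0, 1), (0, 6), (1, 1), (1, 5), (2, 0), (2, 5)}.
Total count |C(F_7)_aff| = 6.


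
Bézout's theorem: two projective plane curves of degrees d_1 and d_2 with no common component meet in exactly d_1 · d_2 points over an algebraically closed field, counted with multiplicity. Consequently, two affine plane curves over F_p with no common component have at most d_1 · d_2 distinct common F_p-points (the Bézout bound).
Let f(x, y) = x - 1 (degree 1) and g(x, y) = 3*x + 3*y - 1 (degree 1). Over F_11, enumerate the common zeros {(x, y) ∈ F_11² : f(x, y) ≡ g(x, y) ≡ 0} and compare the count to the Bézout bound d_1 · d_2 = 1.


Common zeros: {(1, 3)}; count = 1; Bézout bound = 1.

deg(f) = 1, deg(g) = 1, so Bézout bound = 1.
Scan x ∈ F_11. For each x, list the y ∈ F_11 with f(x, y) ≡ 0 and those with g(x, y) ≡ 0 (mod 11); the common zeros in that column are the intersection.
  x = 0: f ≡ 0 at y ∈ ∅; g ≡ 0 at y ∈ {4}; common: ∅.
  x = 1: f ≡ 0 at y ∈ {0, 1, 2, 3, 4, 5, 6, 7, 8, 9, 10}; g ≡ 0 at y ∈ {3}; common: {3}.
  x = 2: f ≡ 0 at y ∈ ∅; g ≡ 0 at y ∈ {2}; common: ∅.
  x = 3: f ≡ 0 at y ∈ ∅; g ≡ 0 at y ∈ {1}; common: ∅.
  x = 4: f ≡ 0 at y ∈ ∅; g ≡ 0 at y ∈ {0}; common: ∅.
  x = 5: f ≡ 0 at y ∈ ∅; g ≡ 0 at y ∈ {10}; common: ∅.
  x = 6: f ≡ 0 at y ∈ ∅; g ≡ 0 at y ∈ {9}; common: ∅.
  x = 7: f ≡ 0 at y ∈ ∅; g ≡ 0 at y ∈ {8}; common: ∅.
  x = 8: f ≡ 0 at y ∈ ∅; g ≡ 0 at y ∈ {7}; common: ∅.
  x = 9: f ≡ 0 at y ∈ ∅; g ≡ 0 at y ∈ {6}; common: ∅.
  x = 10: f ≡ 0 at y ∈ ∅; g ≡ 0 at y ∈ {5}; common: ∅.
Collecting: common zeros = {(1, 3)}, so the count is 1.
Comparison with the Bézout bound: 1 ≤ 1 = deg(f)·deg(g), as expected for curves with no common component (the bound is attained).


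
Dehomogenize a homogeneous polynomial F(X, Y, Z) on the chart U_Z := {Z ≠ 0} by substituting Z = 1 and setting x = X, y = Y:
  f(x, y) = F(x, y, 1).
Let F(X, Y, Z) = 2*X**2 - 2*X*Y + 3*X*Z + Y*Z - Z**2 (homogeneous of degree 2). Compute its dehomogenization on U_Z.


f(x, y) = 2*x**2 - 2*x*y + 3*x + y - 1

On U_Z we set Z = 1. Each monomial c·X^i·Y^j·Z^k in F becomes c·x^i·y^j·1^k = c·x^i·y^j.
Substituting Z = 1: F(X, Y, 1) = 2*x**2 - 2*x*y + 3*x + y - 1.
Note: deg(f) ≤ deg(F) = 2; strict inequality happens when F is divisible by Z (lost terms).


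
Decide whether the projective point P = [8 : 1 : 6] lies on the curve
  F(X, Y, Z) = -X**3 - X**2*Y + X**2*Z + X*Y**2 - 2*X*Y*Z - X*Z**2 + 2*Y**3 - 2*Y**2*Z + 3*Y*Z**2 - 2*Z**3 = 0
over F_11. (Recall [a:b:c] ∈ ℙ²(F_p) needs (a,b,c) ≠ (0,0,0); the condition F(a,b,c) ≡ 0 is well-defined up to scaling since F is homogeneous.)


F(8,1,6) ≡ 0 (mod 11); P is on the curve.

Evaluate F(8, 1, 6) term-by-term (mod 11).
  -X**3 ↦ -1·512·1·1 = -512
  -X**2*Y ↦ -1·64·1·1 = -64
  X**2*Z ↦ 1·64·1·6 = 384
  X*Y**2 ↦ 1·8·1·1 = 8
  -2*X*Y*Z ↦ -2·8·1·6 = -96
  -X*Z**2 ↦ -1·8·1·36 = -288
  2*Y**3 ↦ 2·1·1·1 = 2
  -2*Y**2*Z ↦ -2·1·1·6 = -12
  3*Y*Z**2 ↦ 3·1·1·36 = 108
  -2*Z**3 ↦ -2·1·1·216 = -432
Sum: F(8, 1, 6) = (-512) + (-64) + (384) + (8) + (-96) + (-288) + (2) + (-12) + (108) + (-432) = -902.
Reducing mod 11: -902 ≡ 0 (mod 11).
Since F(a, b, c) ≡ 0 (mod 11), P lies on the curve.


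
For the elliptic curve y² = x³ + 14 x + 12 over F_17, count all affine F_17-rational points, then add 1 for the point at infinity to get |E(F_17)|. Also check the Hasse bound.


Affine points = {(3, 8), (3, 9), (4, 8), (4, 9), (9, 0), (10, 8), (10, 9), (11, 1), (11, 16), (12, 2), (12, 15)}; affine count = 11; |E(F_17)| = 12.

Discriminant check: Δ ∝ 4a³ + 27b² = 4·14³ + 27·12² = 4·2744 + 27·144 ≡ 6 (mod 17). Nonzero ⇒ E is nonsingular.
For each x ∈ F_17, compute rhs = x³ + 14·x + 12 mod 17, then count y ∈ F_17 with y² ≡ rhs.
  x = 0: rhs = 12, matching y values: none (0 points).
  x = 1: rhs = 10, matching y values: none (0 points).
  x = 2: rhs = 14, matching y values: none (0 points).
  x = 3: rhs = 13, matching y values: 8, 9 (2 points).
  x = 4: rhs = 13, matching y values: 8, 9 (2 points).
  x = 5: rhs = 3, matching y values: none (0 points).
  x = 6: rhs = 6, matching y values: none (0 points).
  x = 7: rhs = 11, matching y values: none (0 points).
  x = 8: rhs = 7, matching y values: none (0 points).
  x = 9: rhs = 0, matching y values: 0 (1 points).
  x = 10: rhs = 13, matching y values: 8, 9 (2 points).
  x = 11: rhs = 1, matching y values: 1, 16 (2 points).
  x = 12: rhs = 4, matching y values: 2, 15 (2 points).
  x = 13: rhs = 11, matching y values: none (0 points).
  x = 14: rhs = 11, matching y values: none (0 points).
  x = 15: rhs = 10, matching y values: none (0 points).
  x = 16: rhs = 14, matching y values: none (0 points).
Total affine count: 11.
Full point count |E(F_17)| = 11 + 1 = 12.
Hasse bound: |12 − (17+1)| = |-6| = 6 ≤ 2√17 ≈ 8.2462 ✓.


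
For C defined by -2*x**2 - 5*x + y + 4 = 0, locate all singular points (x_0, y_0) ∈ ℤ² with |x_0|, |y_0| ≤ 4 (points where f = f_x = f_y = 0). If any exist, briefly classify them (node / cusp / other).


No singular points in the scanned grid; C is smooth there.

Compute partial derivatives:
  f_x = -4*x - 5.
  f_y = 1.
f_y = 1 is a nonzero constant, so f_y never vanishes: no point (x, y) can satisfy f = f_x = f_y = 0. In particular no (x, y) ∈ {−4, ..., 4}² is singular; the curve is smooth.


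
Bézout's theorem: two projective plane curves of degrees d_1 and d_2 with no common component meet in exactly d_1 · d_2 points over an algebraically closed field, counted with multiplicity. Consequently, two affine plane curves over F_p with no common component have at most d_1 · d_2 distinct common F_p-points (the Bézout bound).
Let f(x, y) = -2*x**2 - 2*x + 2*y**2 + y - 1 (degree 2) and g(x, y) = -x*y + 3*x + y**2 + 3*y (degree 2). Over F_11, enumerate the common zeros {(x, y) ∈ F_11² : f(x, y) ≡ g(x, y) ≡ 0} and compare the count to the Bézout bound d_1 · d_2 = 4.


Common zeros: ∅; count = 0; Bézout bound = 4.

deg(f) = 2, deg(g) = 2, so Bézout bound = 4.
Scan x ∈ F_11. For each x, list the y ∈ F_11 with f(x, y) ≡ 0 and those with g(x, y) ≡ 0 (mod 11); the common zeros in that column are the intersection.
  x = 0: f ≡ 0 at y ∈ {6, 10}; g ≡ 0 at y ∈ {0, 8}; common: ∅.
  x = 1: f ≡ 0 at y ∈ ∅; g ≡ 0 at y ∈ {2, 7}; common: ∅.
  x = 2: f ≡ 0 at y ∈ ∅; g ≡ 0 at y ∈ ∅; common: ∅.
  x = 3: f ≡ 0 at y ∈ {1, 4}; g ≡ 0 at y ∈ ∅; common: ∅.
  x = 4: f ≡ 0 at y ∈ ∅; g ≡ 0 at y ∈ ∅; common: ∅.
  x = 5: f ≡ 0 at y ∈ {7, 9}; g ≡ 0 at y ∈ ∅; common: ∅.
  x = 6: f ≡ 0 at y ∈ ∅; g ≡ 0 at y ∈ {4, 10}; common: ∅.
  x = 7: f ≡ 0 at y ∈ {1, 4}; g ≡ 0 at y ∈ {6, 9}; common: ∅.
  x = 8: f ≡ 0 at y ∈ ∅; g ≡ 0 at y ∈ ∅; common: ∅.
  x = 9: f ≡ 0 at y ∈ ∅; g ≡ 0 at y ∈ {1, 5}; common: ∅.
  x = 10: f ≡ 0 at y ∈ {6, 10}; g ≡ 0 at y ∈ ∅; common: ∅.
Collecting: common zeros = ∅, so the count is 0.
Comparison with the Bézout bound: 0 ≤ 4 = deg(f)·deg(g), as expected for curves with no common component (the affine F_11-count falls short of the bound because intersections may lie at infinity, over extension fields, or carry multiplicity).


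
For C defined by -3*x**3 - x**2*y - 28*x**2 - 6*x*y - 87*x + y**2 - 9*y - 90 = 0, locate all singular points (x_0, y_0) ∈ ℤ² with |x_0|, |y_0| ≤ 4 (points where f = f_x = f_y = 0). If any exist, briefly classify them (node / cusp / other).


Singular points: {(-3, 0)}; classification: node.

Compute partial derivatives:
  f_x = -9*x**2 - 2*x*y - 56*x - 6*y - 87.
  f_y = -x**2 - 6*x + 2*y - 9.
Scan x_0 ∈ {−4, ..., 4}. For each x_0, f_y(x_0, y) is a polynomial in y; find its integer roots y ∈ {−4, ..., 4}, then test f_x and f at those candidates.
  x = -4: f_y(-4, y) = 2*y - 1; no integer root y with |y| ≤ 4.
  x = -3: f_y(-3, y) = 2*y; vanishes at y ∈ {0}. (-3, 0): f_x = 0, f = 0 — SINGULAR.
  x = -2: f_y(-2, y) = 2*y - 1; no integer root y with |y| ≤ 4.
  x = -1: f_y(-1, y) = 2*y - 4; vanishes at y ∈ {2}. (-1, 2): f_x = -48 ≠ 0.
  x = 0: f_y(0, y) = 2*y - 9; no integer root y with |y| ≤ 4.
  x = 1: f_y(1, y) = 2*y - 16; no integer root y with |y| ≤ 4.
  x = 2: f_y(2, y) = 2*y - 25; no integer root y with |y| ≤ 4.
  x = 3: f_y(3, y) = 2*y - 36; no integer root y with |y| ≤ 4.
  x = 4: f_y(4, y) = 2*y - 49; no integer root y with |y| ≤ 4.
Only singular point on the grid: (-3, 0).
Classify: substitute x = -3 + u, y = 0 + v and expand: f = -3*u**3 - u**2*v - u**2 + v**2.
No constant or linear terms (consistent with a singular point). Quadratic part: -u**2 + v**2. Cubic part: -3*u**3 - u**2*v.
The quadratic part v**2 - u**2 = (v − u)(v + u) splits into two distinct linear factors, so there are two distinct tangent lines y − 0 = ±(x − -3) — this is a node (ordinary double point).
Classification: node.


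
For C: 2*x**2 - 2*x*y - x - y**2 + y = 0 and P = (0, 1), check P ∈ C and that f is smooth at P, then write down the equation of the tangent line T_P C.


Tangent line at P: -3*x - y + 1 = 0.

Step 1: f(0, 1) = 0, so P lies on C.
Step 2: partial derivatives
  f_x(x, y) = 4*x - 2*y - 1, f_y(x, y) = -2*x - 2*y + 1.
  f_x(P) = -3, f_y(P) = -1 (gradient nonzero, so P is smooth).
Step 3: tangent line at P: -3·(x − 0) + -1·(y − 1) = 0.
Expanding: -3*x - y + 1 = 0.


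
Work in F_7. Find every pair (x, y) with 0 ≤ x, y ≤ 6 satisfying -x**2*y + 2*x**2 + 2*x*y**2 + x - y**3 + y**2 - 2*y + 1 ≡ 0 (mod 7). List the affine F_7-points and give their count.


Affine F_7-points: {(0, 2), (5, 0)}; count = 2.

For each of the 49 pairs (x, y) ∈ F_7², evaluate f(x, y) mod 7. Record the zeros.
  x = 0: [0↦1, 1↦6, 2↦0, 3↦5, 4↦1, 5↦3, 6↦5]  zeros at y ∈ {2}
  x = 1: [0↦4, 1↦3, 2↦2, 3↦2, 4↦4, 5↦2, 6↦4]  zeros at y ∈ ∅
  x = 2: [0↦4, 1↦2, 2↦4, 3↦4, 4↦3, 5↦2, 6↦2]  zeros at y ∈ ∅
  x = 3: [0↦1, 1↦3, 2↦6, 3↦4, 4↦5, 5↦3, 6↦6]  zeros at y ∈ ∅
  x = 4: [0↦2, 1↦6, 2↦1, 3↦2, 4↦3, 5↦5, 6↦2]  zeros at y ∈ ∅
  x = 5: [0↦0, 1↦4, 2↦3, 3↦5, 4↦4, 5↦1, 6↦4]  zeros at y ∈ {0}
  x = 6: [0↦2, 1↦4, 2↦5, 3↦6, 4↦1, 5↦5, 6↦5]  zeros at y ∈ ∅
Collecting zeros: affine points = {(0, 2), (5, 0)}.
Total count |C(F_7)_aff| = 2.


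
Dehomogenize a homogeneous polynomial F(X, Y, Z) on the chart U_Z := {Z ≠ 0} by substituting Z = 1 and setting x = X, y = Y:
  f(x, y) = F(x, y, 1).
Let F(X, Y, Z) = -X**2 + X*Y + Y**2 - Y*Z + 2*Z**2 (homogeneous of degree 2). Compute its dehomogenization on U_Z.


f(x, y) = -x**2 + x*y + y**2 - y + 2

On U_Z we set Z = 1. Each monomial c·X^i·Y^j·Z^k in F becomes c·x^i·y^j·1^k = c·x^i·y^j.
Substituting Z = 1: F(X, Y, 1) = -x**2 + x*y + y**2 - y + 2.
Note: deg(f) ≤ deg(F) = 2; strict inequality happens when F is divisible by Z (lost terms).
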